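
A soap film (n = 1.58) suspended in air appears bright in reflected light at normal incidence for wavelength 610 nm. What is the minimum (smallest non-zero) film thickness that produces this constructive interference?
2nt = (m − ½)λ with m = 1 → t = (m − ½)λ/(2n) = 96.52 nm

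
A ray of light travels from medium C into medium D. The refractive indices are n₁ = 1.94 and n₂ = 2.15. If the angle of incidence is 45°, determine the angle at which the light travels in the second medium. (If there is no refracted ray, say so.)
sin θ₂ = (n₁/n₂)·sin θ₁ = 0.638 → θ₂ = 39.65°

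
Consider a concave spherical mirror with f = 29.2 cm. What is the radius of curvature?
R = 2|f| = 58.4 cm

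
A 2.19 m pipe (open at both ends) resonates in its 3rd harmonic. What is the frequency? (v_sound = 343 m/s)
fₙ = nv/(2L) = 234.9 Hz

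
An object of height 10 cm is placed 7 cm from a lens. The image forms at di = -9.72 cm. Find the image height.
hi = (-di/do) × ho = 13.89 cm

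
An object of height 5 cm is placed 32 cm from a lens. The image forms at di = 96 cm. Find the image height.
hi = (-di/do) × ho = -15 cm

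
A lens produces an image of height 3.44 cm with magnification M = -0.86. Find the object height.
ho = |hi|/|M| = 4 cm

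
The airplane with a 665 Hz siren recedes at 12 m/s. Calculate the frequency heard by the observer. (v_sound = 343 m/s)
f_obs = f·v/(v + v_s) = 642.5 Hz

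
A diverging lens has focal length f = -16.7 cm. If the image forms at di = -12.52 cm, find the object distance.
1/do = 1/f − 1/di → do = 50.02 cm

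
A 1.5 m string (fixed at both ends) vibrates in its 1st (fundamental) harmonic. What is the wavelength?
λₙ = 2L/n = 3 m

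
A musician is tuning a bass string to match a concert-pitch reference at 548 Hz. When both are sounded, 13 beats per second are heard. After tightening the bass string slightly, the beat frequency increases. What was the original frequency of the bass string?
561 Hz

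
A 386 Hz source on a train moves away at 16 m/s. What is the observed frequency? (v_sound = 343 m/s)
f_obs = f·v/(v + v_s) = 368.8 Hz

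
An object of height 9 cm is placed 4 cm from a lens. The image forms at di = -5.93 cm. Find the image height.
hi = (-di/do) × ho = 13.34 cm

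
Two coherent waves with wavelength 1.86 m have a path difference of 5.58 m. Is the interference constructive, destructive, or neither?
constructive — path difference = 3λ, a whole number of wavelengths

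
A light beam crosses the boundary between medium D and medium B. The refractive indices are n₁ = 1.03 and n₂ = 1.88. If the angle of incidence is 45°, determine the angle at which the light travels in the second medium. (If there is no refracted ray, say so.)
sin θ₂ = (n₁/n₂)·sin θ₁ = 0.3874 → θ₂ = 22.79°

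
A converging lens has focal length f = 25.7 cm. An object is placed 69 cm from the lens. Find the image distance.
1/di = 1/f − 1/do → di = 40.95 cm (real image)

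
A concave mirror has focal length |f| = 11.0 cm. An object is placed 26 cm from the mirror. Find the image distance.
f = +11.0 cm (concave); 1/di = 1/f − 1/do → di = 19.07 cm (real image, in front of mirror)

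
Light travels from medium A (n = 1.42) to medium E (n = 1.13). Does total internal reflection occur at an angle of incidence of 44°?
θc = arcsin(n₂/n₁) = 52.73°; 44° < θc, so no — the ray refracts.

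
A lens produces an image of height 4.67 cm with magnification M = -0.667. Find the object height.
ho = |hi|/|M| = 7.001 cm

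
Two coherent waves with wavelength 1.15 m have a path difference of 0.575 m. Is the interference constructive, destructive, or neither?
destructive — path difference = 0.5λ, an odd multiple of λ/2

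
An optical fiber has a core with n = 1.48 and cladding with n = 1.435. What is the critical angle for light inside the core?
θc = arcsin(n_cladding/n_core) = 75.83°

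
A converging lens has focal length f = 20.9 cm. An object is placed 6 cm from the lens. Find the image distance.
1/di = 1/f − 1/do → di = -8.416 cm (virtual image)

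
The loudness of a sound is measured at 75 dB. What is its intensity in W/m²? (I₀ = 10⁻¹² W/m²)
I = I₀·10^(β/10) = 3.16 × 10⁻⁵ W/m²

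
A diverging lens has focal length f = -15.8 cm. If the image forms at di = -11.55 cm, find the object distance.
1/do = 1/f − 1/di → do = 42.94 cm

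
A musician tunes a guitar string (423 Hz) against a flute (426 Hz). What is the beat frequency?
3 Hz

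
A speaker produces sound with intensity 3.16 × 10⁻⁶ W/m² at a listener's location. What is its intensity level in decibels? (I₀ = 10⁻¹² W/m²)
β = 10·log₁₀(I/I₀) = 65 dB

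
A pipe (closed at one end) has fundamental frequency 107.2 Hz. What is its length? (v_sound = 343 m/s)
L = v/(4f₁) = 0.7999 m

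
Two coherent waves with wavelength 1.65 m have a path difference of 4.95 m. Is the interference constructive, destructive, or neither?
constructive — path difference = 3λ, a whole number of wavelengths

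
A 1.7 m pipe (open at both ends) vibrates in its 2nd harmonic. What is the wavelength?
λₙ = 2L/n = 1.7 m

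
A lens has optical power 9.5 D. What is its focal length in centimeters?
f = 1/P = 10.53 cm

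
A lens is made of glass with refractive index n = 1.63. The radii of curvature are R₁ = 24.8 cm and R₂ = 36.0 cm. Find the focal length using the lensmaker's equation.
1/f = (n − 1)(1/R₁ − 1/R₂) → f = 126.5 cm (converging lens)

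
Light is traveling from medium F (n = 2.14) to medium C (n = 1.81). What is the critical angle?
θc = arcsin(n₂/n₁) = 57.76°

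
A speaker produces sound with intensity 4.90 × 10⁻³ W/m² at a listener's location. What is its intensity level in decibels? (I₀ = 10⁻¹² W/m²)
β = 10·log₁₀(I/I₀) = 96.9 dB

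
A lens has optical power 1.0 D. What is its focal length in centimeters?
f = 1/P = 100 cm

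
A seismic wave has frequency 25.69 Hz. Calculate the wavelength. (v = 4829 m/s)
λ = v/f = 188 m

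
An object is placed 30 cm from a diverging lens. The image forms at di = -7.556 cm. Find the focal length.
1/f = 1/do + 1/di → f = -10.1 cm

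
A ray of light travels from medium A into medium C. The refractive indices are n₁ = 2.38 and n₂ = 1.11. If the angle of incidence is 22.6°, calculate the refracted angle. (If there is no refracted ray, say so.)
sin θ₂ = (n₁/n₂)·sin θ₁ = 0.824 → θ₂ = 55.49°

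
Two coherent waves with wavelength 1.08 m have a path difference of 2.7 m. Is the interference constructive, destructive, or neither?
destructive — path difference = 2.5λ, an odd multiple of λ/2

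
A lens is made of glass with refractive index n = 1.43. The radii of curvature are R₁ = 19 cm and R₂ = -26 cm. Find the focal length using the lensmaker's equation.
1/f = (n − 1)(1/R₁ − 1/R₂) → f = 25.53 cm (converging lens)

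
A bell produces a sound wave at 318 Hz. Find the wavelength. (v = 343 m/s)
λ = v/f = 1.079 m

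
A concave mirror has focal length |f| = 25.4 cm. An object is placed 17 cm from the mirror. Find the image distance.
f = +25.4 cm (concave); 1/di = 1/f − 1/do → di = -51.4 cm (virtual image, behind mirror)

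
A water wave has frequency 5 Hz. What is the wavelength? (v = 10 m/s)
λ = v/f = 2 m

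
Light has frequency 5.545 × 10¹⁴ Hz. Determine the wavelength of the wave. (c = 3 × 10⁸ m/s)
λ = c/f = 541 nm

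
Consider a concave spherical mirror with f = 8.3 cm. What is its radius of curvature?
R = 2|f| = 16.6 cm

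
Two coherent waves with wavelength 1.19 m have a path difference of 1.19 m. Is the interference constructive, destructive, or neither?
constructive — path difference = 1λ, a whole number of wavelengths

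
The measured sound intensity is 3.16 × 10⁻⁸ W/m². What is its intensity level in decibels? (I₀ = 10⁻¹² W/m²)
β = 10·log₁₀(I/I₀) = 45 dB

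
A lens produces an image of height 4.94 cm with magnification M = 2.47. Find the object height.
ho = |hi|/|M| = 2 cm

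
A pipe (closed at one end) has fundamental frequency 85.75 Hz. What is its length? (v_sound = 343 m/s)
L = v/(4f₁) = 1 m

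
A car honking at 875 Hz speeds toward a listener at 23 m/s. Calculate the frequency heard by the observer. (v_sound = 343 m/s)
f_obs = f·v/(v − v_s) = 937.9 Hz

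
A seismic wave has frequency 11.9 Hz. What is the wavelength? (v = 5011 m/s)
λ = v/f = 421.1 m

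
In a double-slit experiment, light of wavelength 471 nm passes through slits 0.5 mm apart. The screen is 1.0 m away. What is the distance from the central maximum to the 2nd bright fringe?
y = mλL/d = 1.884 mm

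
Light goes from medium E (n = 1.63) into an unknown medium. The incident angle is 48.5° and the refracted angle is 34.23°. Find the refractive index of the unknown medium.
n₂ = n₁·sin θ₁ / sin θ₂ = 2.17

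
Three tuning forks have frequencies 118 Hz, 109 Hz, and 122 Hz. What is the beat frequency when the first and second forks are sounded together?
9 Hz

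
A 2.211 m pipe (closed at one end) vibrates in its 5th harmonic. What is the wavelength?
λₙ = 4L/n = 1.769 m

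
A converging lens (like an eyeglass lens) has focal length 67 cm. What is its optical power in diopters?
P = 1/f = 1.493 D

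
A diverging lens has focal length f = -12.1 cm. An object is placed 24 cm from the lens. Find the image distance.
1/di = 1/f − 1/do → di = -8.044 cm (virtual image)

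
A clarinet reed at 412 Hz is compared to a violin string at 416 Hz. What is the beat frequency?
4 Hz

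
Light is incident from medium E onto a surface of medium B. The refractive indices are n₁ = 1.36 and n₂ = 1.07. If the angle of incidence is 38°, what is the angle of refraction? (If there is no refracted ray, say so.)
sin θ₂ = (n₁/n₂)·sin θ₁ = 0.7825 → θ₂ = 51.49°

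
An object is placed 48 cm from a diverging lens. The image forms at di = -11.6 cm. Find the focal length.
1/f = 1/do + 1/di → f = -15.3 cm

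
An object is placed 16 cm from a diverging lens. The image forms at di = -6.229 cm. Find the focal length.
1/f = 1/do + 1/di → f = -10.2 cm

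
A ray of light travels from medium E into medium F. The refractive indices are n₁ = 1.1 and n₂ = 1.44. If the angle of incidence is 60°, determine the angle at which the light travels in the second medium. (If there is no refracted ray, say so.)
sin θ₂ = (n₁/n₂)·sin θ₁ = 0.6615 → θ₂ = 41.42°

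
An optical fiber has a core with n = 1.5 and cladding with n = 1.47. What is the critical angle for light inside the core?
θc = arcsin(n_cladding/n_core) = 78.52°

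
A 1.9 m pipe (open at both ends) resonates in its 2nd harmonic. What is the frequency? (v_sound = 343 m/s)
fₙ = nv/(2L) = 180.5 Hz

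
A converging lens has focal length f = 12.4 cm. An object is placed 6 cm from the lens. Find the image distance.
1/di = 1/f − 1/do → di = -11.63 cm (virtual image)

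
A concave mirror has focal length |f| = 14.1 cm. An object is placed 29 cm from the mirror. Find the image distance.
f = +14.1 cm (concave); 1/di = 1/f − 1/do → di = 27.44 cm (real image, in front of mirror)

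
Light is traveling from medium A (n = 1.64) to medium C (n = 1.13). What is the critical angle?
θc = arcsin(n₂/n₁) = 43.55°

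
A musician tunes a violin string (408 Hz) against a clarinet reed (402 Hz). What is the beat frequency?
6 Hz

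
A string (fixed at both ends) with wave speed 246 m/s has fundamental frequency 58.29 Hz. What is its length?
L = v/(2f₁) = 2.11 m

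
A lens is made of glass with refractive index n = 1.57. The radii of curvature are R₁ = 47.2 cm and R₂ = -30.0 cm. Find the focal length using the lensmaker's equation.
1/f = (n − 1)(1/R₁ − 1/R₂) → f = 32.18 cm (converging lens)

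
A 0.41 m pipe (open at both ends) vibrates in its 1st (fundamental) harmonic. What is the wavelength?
λₙ = 2L/n = 0.82 m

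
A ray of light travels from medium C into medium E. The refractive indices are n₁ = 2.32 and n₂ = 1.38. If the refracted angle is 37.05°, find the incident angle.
sin θ₁ = (n₂/n₁)·sin θ₂ → θ₁ = 21°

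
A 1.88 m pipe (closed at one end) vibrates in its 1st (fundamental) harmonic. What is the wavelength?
λₙ = 4L/n = 7.52 m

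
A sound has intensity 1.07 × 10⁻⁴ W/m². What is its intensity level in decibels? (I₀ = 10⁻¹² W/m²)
β = 10·log₁₀(I/I₀) = 80.29 dB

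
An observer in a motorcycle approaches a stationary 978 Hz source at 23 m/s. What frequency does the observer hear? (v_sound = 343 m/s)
f_obs = f·(v + v_o)/v = 1044 Hz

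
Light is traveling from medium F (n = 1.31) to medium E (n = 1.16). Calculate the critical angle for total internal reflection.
θc = arcsin(n₂/n₁) = 62.31°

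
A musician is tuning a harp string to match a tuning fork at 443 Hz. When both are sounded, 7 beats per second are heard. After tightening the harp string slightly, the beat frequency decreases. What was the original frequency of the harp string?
436 Hz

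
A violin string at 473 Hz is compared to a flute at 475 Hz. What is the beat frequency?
2 Hz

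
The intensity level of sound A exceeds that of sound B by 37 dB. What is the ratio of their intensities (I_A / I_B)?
I_A/I_B = 10^(Δβ/10) = 5012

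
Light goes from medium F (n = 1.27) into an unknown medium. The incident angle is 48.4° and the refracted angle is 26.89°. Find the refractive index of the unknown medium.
n₂ = n₁·sin θ₁ / sin θ₂ = 2.1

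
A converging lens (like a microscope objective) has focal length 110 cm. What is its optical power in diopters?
P = 1/f = 0.9091 D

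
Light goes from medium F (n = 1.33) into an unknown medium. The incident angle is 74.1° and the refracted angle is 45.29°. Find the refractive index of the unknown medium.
n₂ = n₁·sin θ₁ / sin θ₂ = 1.8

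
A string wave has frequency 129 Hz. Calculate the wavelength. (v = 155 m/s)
λ = v/f = 1.202 m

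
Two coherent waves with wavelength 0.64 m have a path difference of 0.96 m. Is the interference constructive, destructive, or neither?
destructive — path difference = 1.5λ, an odd multiple of λ/2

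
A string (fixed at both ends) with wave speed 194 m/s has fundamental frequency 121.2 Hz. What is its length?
L = v/(2f₁) = 0.8003 m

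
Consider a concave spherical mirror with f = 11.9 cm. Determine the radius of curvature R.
R = 2|f| = 23.8 cm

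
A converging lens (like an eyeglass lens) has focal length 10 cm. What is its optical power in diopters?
P = 1/f = 10 D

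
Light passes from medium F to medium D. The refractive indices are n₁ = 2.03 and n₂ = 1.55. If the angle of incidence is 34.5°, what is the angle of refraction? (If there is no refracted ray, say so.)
sin θ₂ = (n₁/n₂)·sin θ₁ = 0.7418 → θ₂ = 47.89°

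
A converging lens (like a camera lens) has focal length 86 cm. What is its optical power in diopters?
P = 1/f = 1.163 D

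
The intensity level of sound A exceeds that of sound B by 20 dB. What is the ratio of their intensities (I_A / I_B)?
I_A/I_B = 10^(Δβ/10) = 100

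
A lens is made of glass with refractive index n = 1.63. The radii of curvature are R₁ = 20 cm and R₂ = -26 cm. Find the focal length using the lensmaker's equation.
1/f = (n − 1)(1/R₁ − 1/R₂) → f = 17.94 cm (converging lens)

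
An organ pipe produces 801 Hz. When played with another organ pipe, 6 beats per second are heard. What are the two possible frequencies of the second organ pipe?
f₂ = 801 ± 6 Hz → 807 Hz or 795 Hz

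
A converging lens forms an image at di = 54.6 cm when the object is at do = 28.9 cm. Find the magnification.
M = −di/do = -1.889 (inverted image)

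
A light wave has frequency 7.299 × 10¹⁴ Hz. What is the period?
T = 1/f = 1.370 × 10⁻¹⁵ s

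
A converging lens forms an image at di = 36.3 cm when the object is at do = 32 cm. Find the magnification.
M = −di/do = -1.134 (inverted image)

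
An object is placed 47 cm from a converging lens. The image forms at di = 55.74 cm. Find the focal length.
1/f = 1/do + 1/di → f = 25.5 cm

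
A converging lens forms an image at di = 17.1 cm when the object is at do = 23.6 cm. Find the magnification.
M = −di/do = -0.7246 (inverted image)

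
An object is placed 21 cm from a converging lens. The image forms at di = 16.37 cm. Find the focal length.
1/f = 1/do + 1/di → f = 9.199 cm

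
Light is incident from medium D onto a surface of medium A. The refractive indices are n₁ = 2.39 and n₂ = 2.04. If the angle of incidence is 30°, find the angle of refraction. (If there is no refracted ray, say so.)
sin θ₂ = (n₁/n₂)·sin θ₁ = 0.5858 → θ₂ = 35.86°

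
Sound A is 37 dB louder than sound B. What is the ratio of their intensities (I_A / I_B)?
I_A/I_B = 10^(Δβ/10) = 5012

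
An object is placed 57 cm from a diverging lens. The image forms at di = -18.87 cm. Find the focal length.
1/f = 1/do + 1/di → f = -28.21 cm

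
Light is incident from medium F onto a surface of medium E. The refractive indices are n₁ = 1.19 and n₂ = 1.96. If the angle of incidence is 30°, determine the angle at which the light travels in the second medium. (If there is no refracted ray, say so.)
sin θ₂ = (n₁/n₂)·sin θ₁ = 0.3036 → θ₂ = 17.67°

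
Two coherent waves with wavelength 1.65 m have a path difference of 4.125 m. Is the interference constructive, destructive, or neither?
destructive — path difference = 2.5λ, an odd multiple of λ/2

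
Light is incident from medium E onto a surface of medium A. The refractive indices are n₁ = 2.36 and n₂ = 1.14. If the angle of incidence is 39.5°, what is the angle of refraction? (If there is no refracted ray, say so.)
sin θ₂ = (n₁/n₂)·sin θ₁ = 1.317 > 1, so there is no refracted ray — the light undergoes total internal reflection.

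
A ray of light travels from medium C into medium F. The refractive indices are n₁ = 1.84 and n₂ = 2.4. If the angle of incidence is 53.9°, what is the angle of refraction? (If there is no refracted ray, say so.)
sin θ₂ = (n₁/n₂)·sin θ₁ = 0.6195 → θ₂ = 38.28°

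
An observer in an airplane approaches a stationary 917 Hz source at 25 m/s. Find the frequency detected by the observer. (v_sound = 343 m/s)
f_obs = f·(v + v_o)/v = 983.8 Hz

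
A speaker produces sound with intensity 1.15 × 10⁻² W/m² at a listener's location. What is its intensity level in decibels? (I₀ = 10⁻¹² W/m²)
β = 10·log₁₀(I/I₀) = 100.6 dB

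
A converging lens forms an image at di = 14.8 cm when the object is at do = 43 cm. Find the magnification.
M = −di/do = -0.3442 (inverted image)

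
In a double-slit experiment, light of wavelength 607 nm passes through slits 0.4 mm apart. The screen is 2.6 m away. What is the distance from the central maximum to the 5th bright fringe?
y = mλL/d = 19.73 mm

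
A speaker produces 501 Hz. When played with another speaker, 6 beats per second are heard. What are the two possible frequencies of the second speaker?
f₂ = 501 ± 6 Hz → 507 Hz or 495 Hz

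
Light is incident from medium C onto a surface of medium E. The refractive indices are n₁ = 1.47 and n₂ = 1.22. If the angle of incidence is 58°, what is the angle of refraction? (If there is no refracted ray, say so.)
sin θ₂ = (n₁/n₂)·sin θ₁ = 1.022 > 1, so there is no refracted ray — the light undergoes total internal reflection.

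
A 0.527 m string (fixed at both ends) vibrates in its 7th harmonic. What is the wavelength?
λₙ = 2L/n = 0.1506 m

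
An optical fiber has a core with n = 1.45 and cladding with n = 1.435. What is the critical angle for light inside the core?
θc = arcsin(n_cladding/n_core) = 81.75°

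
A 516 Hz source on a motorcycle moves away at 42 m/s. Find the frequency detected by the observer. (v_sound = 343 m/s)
f_obs = f·v/(v + v_s) = 459.7 Hz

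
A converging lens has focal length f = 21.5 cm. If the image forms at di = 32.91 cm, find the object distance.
1/do = 1/f − 1/di → do = 62.01 cm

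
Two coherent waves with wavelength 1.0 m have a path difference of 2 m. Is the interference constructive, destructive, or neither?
constructive — path difference = 2λ, a whole number of wavelengths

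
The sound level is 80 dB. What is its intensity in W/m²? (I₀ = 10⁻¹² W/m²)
I = I₀·10^(β/10) = 1.00 × 10⁻⁴ W/m²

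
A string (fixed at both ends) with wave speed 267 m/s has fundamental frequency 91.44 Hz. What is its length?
L = v/(2f₁) = 1.46 m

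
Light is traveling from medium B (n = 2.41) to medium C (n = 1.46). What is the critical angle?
θc = arcsin(n₂/n₁) = 37.29°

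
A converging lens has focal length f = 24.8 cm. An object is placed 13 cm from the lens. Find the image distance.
1/di = 1/f − 1/do → di = -27.32 cm (virtual image)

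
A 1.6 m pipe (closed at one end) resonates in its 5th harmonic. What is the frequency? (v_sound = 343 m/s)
fₙ = nv/(4L) = 268 Hz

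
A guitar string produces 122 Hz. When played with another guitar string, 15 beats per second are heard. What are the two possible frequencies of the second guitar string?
f₂ = 122 ± 15 Hz → 137 Hz or 107 Hz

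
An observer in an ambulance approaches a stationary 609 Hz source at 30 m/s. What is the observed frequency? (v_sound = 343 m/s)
f_obs = f·(v + v_o)/v = 662.3 Hz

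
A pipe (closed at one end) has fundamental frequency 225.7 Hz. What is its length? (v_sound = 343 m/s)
L = v/(4f₁) = 0.3799 m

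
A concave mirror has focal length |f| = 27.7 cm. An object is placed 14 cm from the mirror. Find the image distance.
f = +27.7 cm (concave); 1/di = 1/f − 1/do → di = -28.31 cm (virtual image, behind mirror)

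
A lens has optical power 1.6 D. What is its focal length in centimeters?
f = 1/P = 62.5 cm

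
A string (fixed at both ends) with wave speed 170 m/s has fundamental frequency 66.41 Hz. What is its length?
L = v/(2f₁) = 1.28 m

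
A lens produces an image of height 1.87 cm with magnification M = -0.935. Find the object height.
ho = |hi|/|M| = 2 cm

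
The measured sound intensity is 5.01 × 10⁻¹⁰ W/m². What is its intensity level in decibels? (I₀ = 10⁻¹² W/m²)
β = 10·log₁₀(I/I₀) = 27 dB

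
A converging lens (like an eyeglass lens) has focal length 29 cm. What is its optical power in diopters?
P = 1/f = 3.448 D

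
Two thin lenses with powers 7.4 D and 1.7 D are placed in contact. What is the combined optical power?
P_total = P₁ + P₂ = 9.1 D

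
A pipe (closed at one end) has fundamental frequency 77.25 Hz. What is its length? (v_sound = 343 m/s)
L = v/(4f₁) = 1.11 m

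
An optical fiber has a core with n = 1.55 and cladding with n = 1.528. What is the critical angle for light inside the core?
θc = arcsin(n_cladding/n_core) = 80.34°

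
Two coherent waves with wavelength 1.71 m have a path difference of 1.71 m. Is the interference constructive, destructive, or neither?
constructive — path difference = 1λ, a whole number of wavelengths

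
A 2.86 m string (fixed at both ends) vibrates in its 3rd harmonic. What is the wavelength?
λₙ = 2L/n = 1.907 m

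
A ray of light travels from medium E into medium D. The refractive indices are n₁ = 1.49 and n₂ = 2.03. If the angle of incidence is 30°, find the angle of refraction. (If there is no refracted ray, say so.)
sin θ₂ = (n₁/n₂)·sin θ₁ = 0.367 → θ₂ = 21.53°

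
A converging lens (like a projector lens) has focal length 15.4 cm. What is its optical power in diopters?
P = 1/f = 6.494 D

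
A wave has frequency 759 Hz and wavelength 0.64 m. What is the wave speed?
v = fλ = 485.8 m/s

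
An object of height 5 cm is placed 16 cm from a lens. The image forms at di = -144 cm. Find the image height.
hi = (-di/do) × ho = 45 cm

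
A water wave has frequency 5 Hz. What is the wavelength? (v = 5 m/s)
λ = v/f = 1 m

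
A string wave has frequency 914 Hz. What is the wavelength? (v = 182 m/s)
λ = v/f = 0.1991 m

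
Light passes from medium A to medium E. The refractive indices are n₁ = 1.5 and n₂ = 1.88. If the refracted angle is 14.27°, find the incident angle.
sin θ₁ = (n₂/n₁)·sin θ₂ → θ₁ = 18°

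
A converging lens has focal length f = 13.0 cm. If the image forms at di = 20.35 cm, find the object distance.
1/do = 1/f − 1/di → do = 35.99 cm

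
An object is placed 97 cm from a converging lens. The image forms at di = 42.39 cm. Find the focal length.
1/f = 1/do + 1/di → f = 29.5 cm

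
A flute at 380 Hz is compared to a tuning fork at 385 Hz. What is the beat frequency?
5 Hz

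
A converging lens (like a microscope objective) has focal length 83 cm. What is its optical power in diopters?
P = 1/f = 1.205 D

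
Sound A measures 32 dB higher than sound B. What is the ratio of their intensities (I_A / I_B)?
I_A/I_B = 10^(Δβ/10) = 1585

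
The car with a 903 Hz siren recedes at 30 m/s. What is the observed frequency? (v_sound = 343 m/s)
f_obs = f·v/(v + v_s) = 830.4 Hz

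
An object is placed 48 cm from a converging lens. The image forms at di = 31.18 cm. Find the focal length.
1/f = 1/do + 1/di → f = 18.9 cm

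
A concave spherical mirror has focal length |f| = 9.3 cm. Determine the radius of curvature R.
R = 2|f| = 18.6 cm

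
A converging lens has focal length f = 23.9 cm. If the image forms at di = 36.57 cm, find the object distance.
1/do = 1/f − 1/di → do = 68.98 cm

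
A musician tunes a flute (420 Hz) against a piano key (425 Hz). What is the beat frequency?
5 Hz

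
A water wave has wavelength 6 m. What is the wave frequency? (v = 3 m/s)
f = v/λ = 0.5 Hz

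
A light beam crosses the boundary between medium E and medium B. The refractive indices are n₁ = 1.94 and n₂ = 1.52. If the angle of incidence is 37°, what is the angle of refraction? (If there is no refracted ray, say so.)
sin θ₂ = (n₁/n₂)·sin θ₁ = 0.7681 → θ₂ = 50.18°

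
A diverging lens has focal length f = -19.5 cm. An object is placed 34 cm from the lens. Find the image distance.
1/di = 1/f − 1/do → di = -12.39 cm (virtual image)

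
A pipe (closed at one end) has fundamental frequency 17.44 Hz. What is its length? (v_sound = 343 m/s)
L = v/(4f₁) = 4.917 m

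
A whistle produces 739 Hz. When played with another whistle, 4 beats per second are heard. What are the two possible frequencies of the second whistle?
f₂ = 739 ± 4 Hz → 743 Hz or 735 Hz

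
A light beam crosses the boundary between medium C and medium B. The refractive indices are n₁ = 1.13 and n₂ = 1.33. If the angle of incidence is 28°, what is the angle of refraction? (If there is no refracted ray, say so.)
sin θ₂ = (n₁/n₂)·sin θ₁ = 0.3989 → θ₂ = 23.51°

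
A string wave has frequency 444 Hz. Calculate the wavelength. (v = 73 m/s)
λ = v/f = 0.1644 m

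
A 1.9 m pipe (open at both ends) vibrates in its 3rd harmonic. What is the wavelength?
λₙ = 2L/n = 1.267 m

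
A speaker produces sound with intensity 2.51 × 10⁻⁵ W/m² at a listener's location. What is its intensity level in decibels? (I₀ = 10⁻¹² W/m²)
β = 10·log₁₀(I/I₀) = 74 dB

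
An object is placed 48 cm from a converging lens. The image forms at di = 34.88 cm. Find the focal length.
1/f = 1/do + 1/di → f = 20.2 cm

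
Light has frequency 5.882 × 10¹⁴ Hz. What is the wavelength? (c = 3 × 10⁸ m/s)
λ = c/f = 510 nm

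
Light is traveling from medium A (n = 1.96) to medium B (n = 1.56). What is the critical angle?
θc = arcsin(n₂/n₁) = 52.74°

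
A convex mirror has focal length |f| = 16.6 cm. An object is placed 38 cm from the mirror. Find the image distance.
f = −16.6 cm (convex); 1/di = 1/f − 1/do → di = -11.55 cm (virtual image, behind mirror)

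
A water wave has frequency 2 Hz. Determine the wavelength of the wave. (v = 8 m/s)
λ = v/f = 4 m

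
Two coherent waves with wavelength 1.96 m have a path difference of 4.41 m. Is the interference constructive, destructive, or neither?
neither (partial) — path difference = 2.25λ, neither a whole number of wavelengths nor an odd multiple of λ/2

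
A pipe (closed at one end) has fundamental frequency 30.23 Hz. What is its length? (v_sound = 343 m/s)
L = v/(4f₁) = 2.837 m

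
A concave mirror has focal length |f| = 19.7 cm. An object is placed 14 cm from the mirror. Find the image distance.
f = +19.7 cm (concave); 1/di = 1/f − 1/do → di = -48.39 cm (virtual image, behind mirror)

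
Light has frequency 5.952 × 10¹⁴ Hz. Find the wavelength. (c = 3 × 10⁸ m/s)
λ = c/f = 504 nm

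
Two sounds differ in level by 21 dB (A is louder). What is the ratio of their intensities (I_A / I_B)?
I_A/I_B = 10^(Δβ/10) = 125.9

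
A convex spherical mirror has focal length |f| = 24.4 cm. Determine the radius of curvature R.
R = 2|f| = 48.8 cm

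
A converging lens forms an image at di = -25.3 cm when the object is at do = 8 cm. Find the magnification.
M = −di/do = 3.163 (upright image)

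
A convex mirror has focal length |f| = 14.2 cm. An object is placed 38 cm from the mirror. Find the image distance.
f = −14.2 cm (convex); 1/di = 1/f − 1/do → di = -10.34 cm (virtual image, behind mirror)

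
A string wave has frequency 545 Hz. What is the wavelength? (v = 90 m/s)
λ = v/f = 0.1651 m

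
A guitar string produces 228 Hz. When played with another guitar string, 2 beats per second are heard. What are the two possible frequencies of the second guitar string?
f₂ = 228 ± 2 Hz → 230 Hz or 226 Hz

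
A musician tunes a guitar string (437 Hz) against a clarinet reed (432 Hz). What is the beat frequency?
5 Hz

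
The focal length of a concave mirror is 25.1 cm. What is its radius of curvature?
R = 2|f| = 50.2 cm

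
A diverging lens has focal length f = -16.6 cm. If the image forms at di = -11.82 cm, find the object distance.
1/do = 1/f − 1/di → do = 41.05 cm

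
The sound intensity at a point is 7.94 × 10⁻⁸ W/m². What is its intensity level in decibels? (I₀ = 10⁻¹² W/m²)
β = 10·log₁₀(I/I₀) = 49 dB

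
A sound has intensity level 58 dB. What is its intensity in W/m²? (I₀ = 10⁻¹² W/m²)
I = I₀·10^(β/10) = 6.31 × 10⁻⁷ W/m²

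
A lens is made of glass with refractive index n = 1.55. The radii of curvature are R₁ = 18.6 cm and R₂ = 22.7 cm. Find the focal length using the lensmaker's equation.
1/f = (n − 1)(1/R₁ − 1/R₂) → f = 187.2 cm (converging lens)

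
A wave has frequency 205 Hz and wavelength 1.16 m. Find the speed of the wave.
v = fλ = 237.8 m/s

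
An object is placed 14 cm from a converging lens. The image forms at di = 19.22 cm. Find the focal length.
1/f = 1/do + 1/di → f = 8.1 cm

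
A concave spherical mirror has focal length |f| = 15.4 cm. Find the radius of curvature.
R = 2|f| = 30.8 cm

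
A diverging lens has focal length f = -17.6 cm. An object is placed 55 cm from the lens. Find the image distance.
1/di = 1/f − 1/do → di = -13.33 cm (virtual image)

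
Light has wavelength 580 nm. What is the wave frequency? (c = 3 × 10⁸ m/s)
f = c/λ = 5.172 × 10¹⁴ Hz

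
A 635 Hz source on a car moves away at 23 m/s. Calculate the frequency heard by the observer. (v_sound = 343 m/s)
f_obs = f·v/(v + v_s) = 595.1 Hz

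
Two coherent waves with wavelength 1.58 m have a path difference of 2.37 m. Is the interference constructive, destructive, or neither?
destructive — path difference = 1.5λ, an odd multiple of λ/2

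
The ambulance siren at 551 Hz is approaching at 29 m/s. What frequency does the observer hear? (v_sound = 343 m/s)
f_obs = f·v/(v − v_s) = 601.9 Hz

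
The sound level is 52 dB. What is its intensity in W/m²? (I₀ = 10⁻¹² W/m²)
I = I₀·10^(β/10) = 1.58 × 10⁻⁷ W/m²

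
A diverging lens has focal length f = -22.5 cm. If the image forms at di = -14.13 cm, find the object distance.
1/do = 1/f − 1/di → do = 37.98 cm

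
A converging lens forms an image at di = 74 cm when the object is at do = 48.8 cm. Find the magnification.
M = −di/do = -1.516 (inverted image)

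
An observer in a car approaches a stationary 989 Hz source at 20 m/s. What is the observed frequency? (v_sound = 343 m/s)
f_obs = f·(v + v_o)/v = 1047 Hz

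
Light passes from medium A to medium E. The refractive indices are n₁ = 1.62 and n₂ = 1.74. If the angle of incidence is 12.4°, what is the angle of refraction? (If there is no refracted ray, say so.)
sin θ₂ = (n₁/n₂)·sin θ₁ = 0.1999 → θ₂ = 11.53°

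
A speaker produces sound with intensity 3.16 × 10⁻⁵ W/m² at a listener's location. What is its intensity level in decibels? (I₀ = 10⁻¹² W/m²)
β = 10·log₁₀(I/I₀) = 75 dB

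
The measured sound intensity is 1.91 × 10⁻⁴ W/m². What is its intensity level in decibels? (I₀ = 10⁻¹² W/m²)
β = 10·log₁₀(I/I₀) = 82.81 dB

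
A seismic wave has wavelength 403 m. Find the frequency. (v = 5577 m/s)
f = v/λ = 13.84 Hz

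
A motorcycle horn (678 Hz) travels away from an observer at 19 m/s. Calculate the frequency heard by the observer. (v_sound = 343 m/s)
f_obs = f·v/(v + v_s) = 642.4 Hz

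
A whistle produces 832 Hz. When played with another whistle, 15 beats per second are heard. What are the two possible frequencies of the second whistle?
f₂ = 832 ± 15 Hz → 847 Hz or 817 Hz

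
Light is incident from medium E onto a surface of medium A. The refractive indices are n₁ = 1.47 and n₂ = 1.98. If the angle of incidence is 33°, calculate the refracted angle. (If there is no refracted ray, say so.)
sin θ₂ = (n₁/n₂)·sin θ₁ = 0.4044 → θ₂ = 23.85°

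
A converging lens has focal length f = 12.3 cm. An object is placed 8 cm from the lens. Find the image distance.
1/di = 1/f − 1/do → di = -22.88 cm (virtual image)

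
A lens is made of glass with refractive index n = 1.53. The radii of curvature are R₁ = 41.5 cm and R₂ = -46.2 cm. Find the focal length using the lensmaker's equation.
1/f = (n − 1)(1/R₁ − 1/R₂) → f = 41.25 cm (converging lens)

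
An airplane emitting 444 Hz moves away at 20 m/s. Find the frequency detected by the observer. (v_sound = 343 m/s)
f_obs = f·v/(v + v_s) = 419.5 Hz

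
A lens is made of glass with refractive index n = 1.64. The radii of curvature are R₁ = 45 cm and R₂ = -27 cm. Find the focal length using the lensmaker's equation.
1/f = (n − 1)(1/R₁ − 1/R₂) → f = 26.37 cm (converging lens)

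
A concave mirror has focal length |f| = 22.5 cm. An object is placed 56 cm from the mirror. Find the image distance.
f = +22.5 cm (concave); 1/di = 1/f − 1/do → di = 37.61 cm (real image, in front of mirror)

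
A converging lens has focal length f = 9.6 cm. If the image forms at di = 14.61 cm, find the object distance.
1/do = 1/f − 1/di → do = 28 cm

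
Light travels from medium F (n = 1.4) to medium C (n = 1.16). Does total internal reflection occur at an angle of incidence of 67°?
θc = arcsin(n₂/n₁) = 55.95°; 67° > θc, so yes — total internal reflection.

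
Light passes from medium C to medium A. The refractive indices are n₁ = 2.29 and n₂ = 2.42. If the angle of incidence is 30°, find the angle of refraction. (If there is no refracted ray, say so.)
sin θ₂ = (n₁/n₂)·sin θ₁ = 0.4731 → θ₂ = 28.24°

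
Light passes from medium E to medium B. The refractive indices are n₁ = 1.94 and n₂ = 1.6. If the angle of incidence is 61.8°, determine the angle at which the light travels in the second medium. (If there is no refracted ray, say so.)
sin θ₂ = (n₁/n₂)·sin θ₁ = 1.069 > 1, so there is no refracted ray — the light undergoes total internal reflection.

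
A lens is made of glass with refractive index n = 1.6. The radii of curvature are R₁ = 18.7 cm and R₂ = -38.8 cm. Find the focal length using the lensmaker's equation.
1/f = (n − 1)(1/R₁ − 1/R₂) → f = 21.03 cm (converging lens)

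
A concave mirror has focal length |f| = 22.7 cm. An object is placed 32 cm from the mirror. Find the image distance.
f = +22.7 cm (concave); 1/di = 1/f − 1/do → di = 78.11 cm (real image, in front of mirror)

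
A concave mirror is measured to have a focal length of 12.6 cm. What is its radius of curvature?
R = 2|f| = 25.2 cm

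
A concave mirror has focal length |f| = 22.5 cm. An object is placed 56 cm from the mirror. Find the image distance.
f = +22.5 cm (concave); 1/di = 1/f − 1/do → di = 37.61 cm (real image, in front of mirror)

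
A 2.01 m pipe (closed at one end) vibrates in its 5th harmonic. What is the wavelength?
λₙ = 4L/n = 1.608 m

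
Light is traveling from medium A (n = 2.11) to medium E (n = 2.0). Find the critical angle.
θc = arcsin(n₂/n₁) = 71.42°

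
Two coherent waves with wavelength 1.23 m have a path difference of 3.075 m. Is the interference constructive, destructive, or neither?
destructive — path difference = 2.5λ, an odd multiple of λ/2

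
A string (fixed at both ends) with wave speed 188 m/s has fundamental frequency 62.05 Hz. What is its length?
L = v/(2f₁) = 1.515 m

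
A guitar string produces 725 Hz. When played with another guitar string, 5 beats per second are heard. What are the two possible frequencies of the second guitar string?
f₂ = 725 ± 5 Hz → 730 Hz or 720 Hz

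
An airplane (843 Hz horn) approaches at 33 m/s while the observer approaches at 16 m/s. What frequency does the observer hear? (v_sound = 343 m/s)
f_obs = f·(v + v_o)/(v − v_s) = 976.2 Hz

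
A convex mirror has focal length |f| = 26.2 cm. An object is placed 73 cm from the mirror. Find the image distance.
f = −26.2 cm (convex); 1/di = 1/f − 1/do → di = -19.28 cm (virtual image, behind mirror)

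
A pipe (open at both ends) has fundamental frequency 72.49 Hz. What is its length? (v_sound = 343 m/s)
L = v/(2f₁) = 2.366 m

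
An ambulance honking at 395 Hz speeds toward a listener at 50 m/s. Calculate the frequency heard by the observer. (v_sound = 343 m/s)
f_obs = f·v/(v − v_s) = 462.4 Hz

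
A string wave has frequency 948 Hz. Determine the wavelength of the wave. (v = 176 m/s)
λ = v/f = 0.1857 m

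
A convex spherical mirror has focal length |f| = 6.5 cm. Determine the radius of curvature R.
R = 2|f| = 13 cm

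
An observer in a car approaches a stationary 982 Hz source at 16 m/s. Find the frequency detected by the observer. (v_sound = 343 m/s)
f_obs = f·(v + v_o)/v = 1028 Hz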